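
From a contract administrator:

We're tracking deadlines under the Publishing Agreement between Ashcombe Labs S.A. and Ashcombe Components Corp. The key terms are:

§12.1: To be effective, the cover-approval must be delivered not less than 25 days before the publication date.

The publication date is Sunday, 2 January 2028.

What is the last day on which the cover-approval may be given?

8 December 2027

2 January 2028 minus 25 days is 8 December 2027.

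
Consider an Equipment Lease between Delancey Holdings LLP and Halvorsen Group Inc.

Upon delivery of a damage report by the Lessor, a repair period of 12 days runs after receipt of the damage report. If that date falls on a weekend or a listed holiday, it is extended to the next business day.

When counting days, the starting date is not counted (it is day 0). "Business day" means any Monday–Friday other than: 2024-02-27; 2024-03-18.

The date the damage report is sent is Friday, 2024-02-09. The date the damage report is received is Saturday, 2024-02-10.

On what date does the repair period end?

2024-02-22

Adding 12 calendar days to 2024-02-10 gives 2024-02-22, which is the last day of the repair period. 2024-02-22 is a Thursday and is not a listed holiday, so no roll-forward applies.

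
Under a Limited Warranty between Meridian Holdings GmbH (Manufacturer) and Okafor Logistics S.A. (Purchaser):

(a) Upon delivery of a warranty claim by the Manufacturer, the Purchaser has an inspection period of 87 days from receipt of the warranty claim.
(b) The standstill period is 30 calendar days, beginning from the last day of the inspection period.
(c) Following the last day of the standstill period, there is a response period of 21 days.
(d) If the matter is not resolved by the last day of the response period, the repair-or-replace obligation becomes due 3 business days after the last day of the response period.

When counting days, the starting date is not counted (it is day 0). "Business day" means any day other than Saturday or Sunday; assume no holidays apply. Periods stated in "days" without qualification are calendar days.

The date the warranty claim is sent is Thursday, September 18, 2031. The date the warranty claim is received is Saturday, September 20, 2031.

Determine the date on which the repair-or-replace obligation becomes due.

The last day of the inspection period: 87 calendar days after September 20, 2031 is December 16, 2031.
Adding 30 calendar days to December 16, 2031 gives January 15, 2032, which is the last day of the standstill period.
The last day of the response period: 21 calendar days after January 15, 2032 is February 5, 2032.
From Thursday, February 5, 2032, 3 business days (Feb 6, Feb 9, Feb 10, skipping weekends) brings us to Tuesday, February 10, 2032, which is the date on which the repair-or-replace obligation becomes due.

February 10, 2032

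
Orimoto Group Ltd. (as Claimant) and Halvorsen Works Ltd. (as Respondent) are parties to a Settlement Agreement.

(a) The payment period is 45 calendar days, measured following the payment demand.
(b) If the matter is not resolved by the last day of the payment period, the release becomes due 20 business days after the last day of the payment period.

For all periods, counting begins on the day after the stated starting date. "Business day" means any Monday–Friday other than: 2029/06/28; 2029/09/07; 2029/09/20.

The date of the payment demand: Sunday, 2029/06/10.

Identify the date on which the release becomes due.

The last day of the payment period: 45 calendar days after 2029/06/10 is 2029/07/25.
From Wednesday, 2029/07/25, 20 business days (Jul 26, Jul 27, Jul 30, Jul 31, …, Aug 20, Aug 21, Aug 22, skipping weekends) brings us to Wednesday, 2029/08/22, which is the date on which the release becomes due.

2029/08/22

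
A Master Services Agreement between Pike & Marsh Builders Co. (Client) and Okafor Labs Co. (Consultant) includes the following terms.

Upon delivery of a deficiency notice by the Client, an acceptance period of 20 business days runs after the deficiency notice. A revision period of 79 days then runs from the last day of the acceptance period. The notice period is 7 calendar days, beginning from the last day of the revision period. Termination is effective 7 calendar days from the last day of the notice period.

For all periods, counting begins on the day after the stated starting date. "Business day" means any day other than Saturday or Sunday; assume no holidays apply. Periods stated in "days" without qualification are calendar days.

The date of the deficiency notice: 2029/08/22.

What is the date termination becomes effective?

2029/12/21

The last day of the acceptance period: counting 20 business days from Wednesday, 2029/08/22 (Aug 23, Aug 24, Aug 27, Aug 28, …, Sep 17, Sep 18, Sep 19, skipping weekends) reaches Wednesday, 2029/09/19.
Adding 79 calendar days to 2029/09/19 gives 2029/12/07, which is the last day of the revision period.
The last day of the notice period: 2029/12/07 + 7 days = 2029/12/14.
The date termination becomes effective: 7 calendar days after 2029/12/14 is 2029/12/21.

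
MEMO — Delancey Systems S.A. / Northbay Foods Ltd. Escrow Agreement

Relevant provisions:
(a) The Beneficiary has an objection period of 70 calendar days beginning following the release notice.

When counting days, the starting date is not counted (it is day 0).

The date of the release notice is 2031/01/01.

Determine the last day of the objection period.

2031/03/12

Adding 70 calendar days to 2031/01/01 gives 2031/03/12, which is the last day of the objection period.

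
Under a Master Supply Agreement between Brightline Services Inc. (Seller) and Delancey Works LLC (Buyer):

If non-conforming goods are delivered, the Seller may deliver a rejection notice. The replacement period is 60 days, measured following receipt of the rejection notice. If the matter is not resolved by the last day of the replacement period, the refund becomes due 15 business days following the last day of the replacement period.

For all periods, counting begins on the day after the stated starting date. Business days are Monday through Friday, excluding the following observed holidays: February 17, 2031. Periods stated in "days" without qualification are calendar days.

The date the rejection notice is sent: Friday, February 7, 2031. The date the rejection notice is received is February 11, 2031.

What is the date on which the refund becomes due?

The last day of the replacement period: 60 calendar days after February 11, 2031 is April 12, 2031.
From Saturday, April 12, 2031, 15 business days (Apr 14, Apr 15, Apr 16, Apr 17, …, Apr 30, May 1, May 2, skipping weekends) brings us to Friday, May 2, 2031, which is the date on which the refund becomes due.

May 2, 2031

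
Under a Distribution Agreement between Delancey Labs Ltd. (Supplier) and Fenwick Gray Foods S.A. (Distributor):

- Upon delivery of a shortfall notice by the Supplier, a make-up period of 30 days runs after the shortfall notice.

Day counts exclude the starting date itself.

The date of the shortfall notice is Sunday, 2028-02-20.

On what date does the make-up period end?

2028-03-21

The last day of the make-up period: 2028-02-20 + 30 days = 2028-03-21.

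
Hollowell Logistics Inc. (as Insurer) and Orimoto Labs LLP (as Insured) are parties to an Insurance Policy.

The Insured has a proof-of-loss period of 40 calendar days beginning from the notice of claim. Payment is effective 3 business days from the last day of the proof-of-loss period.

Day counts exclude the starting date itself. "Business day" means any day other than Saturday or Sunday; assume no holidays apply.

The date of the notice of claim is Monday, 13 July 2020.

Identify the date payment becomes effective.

The last day of the proof-of-loss period: 40 calendar days after 13 July 2020 is 22 August 2020.
From Saturday, 22 August 2020, 3 business days (Aug 24, Aug 25, Aug 26, skipping weekends) brings us to Wednesday, 26 August 2020, which is the date payment becomes effective.

26 August 2020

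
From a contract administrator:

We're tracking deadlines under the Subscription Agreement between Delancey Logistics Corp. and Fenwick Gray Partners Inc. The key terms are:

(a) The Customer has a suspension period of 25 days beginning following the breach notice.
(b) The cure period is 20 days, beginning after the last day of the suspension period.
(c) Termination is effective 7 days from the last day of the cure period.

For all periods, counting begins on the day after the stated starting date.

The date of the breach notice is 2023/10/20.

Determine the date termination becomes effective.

2023/12/11

The last day of the suspension period: 25 calendar days after 2023/10/20 is 2023/11/14.
The last day of the cure period: 2023/11/14 + 20 days = 2023/12/04.
The date termination becomes effective: 7 calendar days after 2023/12/04 is 2023/12/11.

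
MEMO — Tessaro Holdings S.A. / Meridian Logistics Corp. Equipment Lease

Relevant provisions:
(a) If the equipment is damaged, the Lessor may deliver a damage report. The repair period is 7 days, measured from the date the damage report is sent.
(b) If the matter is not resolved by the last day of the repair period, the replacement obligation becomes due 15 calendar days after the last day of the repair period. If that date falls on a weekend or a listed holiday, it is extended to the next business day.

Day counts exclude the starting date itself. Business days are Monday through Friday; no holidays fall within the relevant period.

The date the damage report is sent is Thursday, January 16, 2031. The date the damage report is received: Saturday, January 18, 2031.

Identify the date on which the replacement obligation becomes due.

February 7, 2031

Adding 7 calendar days to January 16, 2031 gives January 23, 2031, which is the last day of the repair period.
The date on which the replacement obligation becomes due: 15 calendar days after January 23, 2031 is February 7, 2031. February 7, 2031 is a Friday, so no roll-forward applies.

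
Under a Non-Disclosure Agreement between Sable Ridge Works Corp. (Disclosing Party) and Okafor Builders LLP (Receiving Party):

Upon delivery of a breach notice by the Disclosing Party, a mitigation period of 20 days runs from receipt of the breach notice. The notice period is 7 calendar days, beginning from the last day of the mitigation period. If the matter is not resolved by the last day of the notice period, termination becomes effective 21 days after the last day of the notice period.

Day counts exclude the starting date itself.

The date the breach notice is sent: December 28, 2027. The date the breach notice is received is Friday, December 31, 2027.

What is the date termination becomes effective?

Adding 20 calendar days to December 31, 2027 gives January 20, 2028, which is the last day of the mitigation period.
The last day of the notice period: January 20, 2028 + 7 days = January 27, 2028.
Adding 21 calendar days to January 27, 2028 gives February 17, 2028, which is the date termination becomes effective.

February 17, 2028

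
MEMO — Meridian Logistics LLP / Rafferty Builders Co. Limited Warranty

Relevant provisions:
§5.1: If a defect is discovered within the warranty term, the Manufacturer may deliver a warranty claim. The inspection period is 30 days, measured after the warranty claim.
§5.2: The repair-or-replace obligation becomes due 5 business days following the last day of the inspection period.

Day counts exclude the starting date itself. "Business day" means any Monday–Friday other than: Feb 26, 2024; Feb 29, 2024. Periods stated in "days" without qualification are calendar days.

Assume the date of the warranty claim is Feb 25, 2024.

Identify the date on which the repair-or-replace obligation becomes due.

Apr 2, 2024

Adding 30 calendar days to Feb 25, 2024 gives Mar 26, 2024, which is the last day of the inspection period.
From Tuesday, Mar 26, 2024, 5 business days (Mar 27, Mar 28, Mar 29, Apr 1, Apr 2, skipping weekends) brings us to Tuesday, Apr 2, 2024, which is the date on which the repair-or-replace obligation becomes due.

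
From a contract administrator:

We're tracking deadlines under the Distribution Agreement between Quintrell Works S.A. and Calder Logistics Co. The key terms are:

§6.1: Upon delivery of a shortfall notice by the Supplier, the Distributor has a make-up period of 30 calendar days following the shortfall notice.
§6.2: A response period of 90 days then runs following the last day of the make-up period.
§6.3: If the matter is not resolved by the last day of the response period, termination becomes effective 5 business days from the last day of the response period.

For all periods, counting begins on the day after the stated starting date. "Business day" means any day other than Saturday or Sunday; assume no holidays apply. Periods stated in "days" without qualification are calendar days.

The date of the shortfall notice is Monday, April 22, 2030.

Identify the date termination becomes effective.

August 27, 2030

Adding 30 calendar days to April 22, 2030 gives May 22, 2030, which is the last day of the make-up period.
Adding 90 calendar days to May 22, 2030 gives August 20, 2030, which is the last day of the response period.
The date termination becomes effective: counting 5 business days from Tuesday, August 20, 2030 (Aug 21, Aug 22, Aug 23, Aug 26, Aug 27, skipping weekends) reaches Tuesday, August 27, 2030.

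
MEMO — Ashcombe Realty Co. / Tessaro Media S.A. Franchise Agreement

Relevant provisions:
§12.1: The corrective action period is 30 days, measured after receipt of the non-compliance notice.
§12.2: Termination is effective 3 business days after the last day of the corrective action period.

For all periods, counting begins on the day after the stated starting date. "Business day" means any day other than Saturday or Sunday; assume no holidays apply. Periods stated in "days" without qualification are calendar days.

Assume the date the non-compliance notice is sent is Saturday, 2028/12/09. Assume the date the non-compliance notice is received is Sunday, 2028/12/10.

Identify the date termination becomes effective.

2029/01/12

The last day of the corrective action period: 2028/12/10 + 30 days = 2029/01/09.
From Tuesday, 2029/01/09, 3 business days (Jan 10, Jan 11, Jan 12, skipping weekends) brings us to Friday, 2029/01/12, which is the date termination becomes effective.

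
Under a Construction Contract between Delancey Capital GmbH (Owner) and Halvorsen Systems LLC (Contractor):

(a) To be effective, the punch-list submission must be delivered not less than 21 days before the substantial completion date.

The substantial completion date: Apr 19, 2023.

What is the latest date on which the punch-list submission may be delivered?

Mar 29, 2023

Apr 19, 2023 minus 21 days is Mar 29, 2023.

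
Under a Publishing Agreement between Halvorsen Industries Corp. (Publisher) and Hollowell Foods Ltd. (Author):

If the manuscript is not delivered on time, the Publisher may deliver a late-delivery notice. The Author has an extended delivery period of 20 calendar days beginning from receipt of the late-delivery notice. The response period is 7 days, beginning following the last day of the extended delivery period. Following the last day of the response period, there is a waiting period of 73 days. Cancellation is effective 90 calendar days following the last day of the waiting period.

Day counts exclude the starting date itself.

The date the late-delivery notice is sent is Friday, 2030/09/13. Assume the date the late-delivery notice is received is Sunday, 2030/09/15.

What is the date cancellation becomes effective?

2031/03/24

Adding 20 calendar days to 2030/09/15 gives 2030/10/05, which is the last day of the extended delivery period.
The last day of the response period: 2030/10/05 + 7 days = 2030/10/12.
Adding 73 calendar days to 2030/10/12 gives 2030/12/24, which is the last day of the waiting period.
Adding 90 calendar days to 2030/12/24 gives 2031/03/24, which is the date cancellation becomes effective.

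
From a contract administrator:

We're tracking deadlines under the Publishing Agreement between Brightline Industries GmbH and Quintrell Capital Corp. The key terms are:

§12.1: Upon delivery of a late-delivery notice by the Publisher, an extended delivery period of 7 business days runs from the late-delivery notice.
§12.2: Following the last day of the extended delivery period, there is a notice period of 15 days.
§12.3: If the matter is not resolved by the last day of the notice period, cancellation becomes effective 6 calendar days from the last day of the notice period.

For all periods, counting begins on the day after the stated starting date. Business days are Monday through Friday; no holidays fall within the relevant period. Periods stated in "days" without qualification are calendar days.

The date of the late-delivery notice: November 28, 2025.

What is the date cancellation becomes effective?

December 30, 2025

From Friday, November 28, 2025, 7 business days (Dec 1, Dec 2, Dec 3, Dec 4, Dec 5, Dec 8, Dec 9, skipping weekends) brings us to Tuesday, December 9, 2025, which is the last day of the extended delivery period.
The last day of the notice period: December 9, 2025 + 15 days = December 24, 2025.
The date cancellation becomes effective: 6 calendar days after December 24, 2025 is December 30, 2025.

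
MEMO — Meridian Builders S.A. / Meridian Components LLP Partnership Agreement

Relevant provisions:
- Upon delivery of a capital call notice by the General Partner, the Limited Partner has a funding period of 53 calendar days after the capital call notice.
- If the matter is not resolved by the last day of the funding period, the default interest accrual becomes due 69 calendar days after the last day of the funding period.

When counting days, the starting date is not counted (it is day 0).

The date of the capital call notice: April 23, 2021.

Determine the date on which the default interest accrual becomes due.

August 23, 2021

The last day of the funding period: April 23, 2021 + 53 days = June 15, 2021.
The date on which the default interest accrual becomes due: June 15, 2021 + 69 days = August 23, 2021.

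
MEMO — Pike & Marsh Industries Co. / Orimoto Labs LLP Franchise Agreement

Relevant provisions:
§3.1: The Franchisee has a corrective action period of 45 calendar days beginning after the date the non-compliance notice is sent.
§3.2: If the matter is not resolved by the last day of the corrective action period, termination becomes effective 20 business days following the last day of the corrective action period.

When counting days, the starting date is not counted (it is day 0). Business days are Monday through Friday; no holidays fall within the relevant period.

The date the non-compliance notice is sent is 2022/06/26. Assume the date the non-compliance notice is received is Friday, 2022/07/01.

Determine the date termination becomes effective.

The last day of the corrective action period: 2022/06/26 + 45 days = 2022/08/10.
From Wednesday, 2022/08/10, 20 business days (Aug 11, Aug 12, Aug 15, Aug 16, …, Sep 5, Sep 6, Sep 7, skipping weekends) brings us to Wednesday, 2022/09/07, which is the date termination becomes effective.

2022/09/07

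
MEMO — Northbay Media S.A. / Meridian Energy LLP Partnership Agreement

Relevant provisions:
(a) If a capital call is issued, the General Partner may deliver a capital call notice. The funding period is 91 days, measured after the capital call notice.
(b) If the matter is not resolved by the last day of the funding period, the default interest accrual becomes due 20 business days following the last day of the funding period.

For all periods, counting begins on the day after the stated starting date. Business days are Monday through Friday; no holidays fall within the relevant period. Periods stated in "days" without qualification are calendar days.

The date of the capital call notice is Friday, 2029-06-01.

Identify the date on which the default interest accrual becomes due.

Adding 91 calendar days to 2029-06-01 gives 2029-08-31, which is the last day of the funding period.
The date on which the default interest accrual becomes due: counting 20 business days from Friday, 2029-08-31 (Sep 3, Sep 4, Sep 5, Sep 6, …, Sep 26, Sep 27, Sep 28, skipping weekends) reaches Friday, 2029-09-28.

2029-09-28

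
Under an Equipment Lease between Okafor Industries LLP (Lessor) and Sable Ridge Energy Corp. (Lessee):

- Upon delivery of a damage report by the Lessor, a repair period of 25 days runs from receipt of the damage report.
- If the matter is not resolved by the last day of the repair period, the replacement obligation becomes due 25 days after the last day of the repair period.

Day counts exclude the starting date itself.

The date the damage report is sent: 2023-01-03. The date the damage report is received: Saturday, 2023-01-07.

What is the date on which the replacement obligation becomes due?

Adding 25 calendar days to 2023-01-07 gives 2023-02-01, which is the last day of the repair period.
Adding 25 calendar days to 2023-02-01 gives 2023-02-26, which is the date on which the replacement obligation becomes due.

2023-02-26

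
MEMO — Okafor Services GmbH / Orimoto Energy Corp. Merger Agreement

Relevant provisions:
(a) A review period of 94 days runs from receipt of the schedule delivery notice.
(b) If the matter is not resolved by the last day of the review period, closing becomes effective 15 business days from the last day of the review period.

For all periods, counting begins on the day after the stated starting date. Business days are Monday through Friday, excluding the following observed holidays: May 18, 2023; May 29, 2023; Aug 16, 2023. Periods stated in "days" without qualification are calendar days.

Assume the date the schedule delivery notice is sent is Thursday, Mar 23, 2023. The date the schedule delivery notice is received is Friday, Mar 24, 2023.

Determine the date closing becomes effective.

Jul 17, 2023

The last day of the review period: 94 calendar days after Mar 24, 2023 is Jun 26, 2023.
From Monday, Jun 26, 2023, 15 business days (Jun 27, Jun 28, Jun 29, Jun 30, …, Jul 13, Jul 14, Jul 17, skipping weekends) brings us to Monday, Jul 17, 2023, which is the date closing becomes effective.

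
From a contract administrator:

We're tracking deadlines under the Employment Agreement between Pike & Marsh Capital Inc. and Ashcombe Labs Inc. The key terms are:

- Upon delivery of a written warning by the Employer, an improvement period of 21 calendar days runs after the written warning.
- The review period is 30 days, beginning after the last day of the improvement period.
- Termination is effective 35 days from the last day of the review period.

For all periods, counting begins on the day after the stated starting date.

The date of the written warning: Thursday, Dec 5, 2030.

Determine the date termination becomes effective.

The last day of the improvement period: Dec 5, 2030 + 21 days = Dec 26, 2030.
The last day of the review period: 30 calendar days after Dec 26, 2030 is Jan 25, 2031.
The date termination becomes effective: 35 calendar days after Jan 25, 2031 is Mar 1, 2031.

Mar 1, 2031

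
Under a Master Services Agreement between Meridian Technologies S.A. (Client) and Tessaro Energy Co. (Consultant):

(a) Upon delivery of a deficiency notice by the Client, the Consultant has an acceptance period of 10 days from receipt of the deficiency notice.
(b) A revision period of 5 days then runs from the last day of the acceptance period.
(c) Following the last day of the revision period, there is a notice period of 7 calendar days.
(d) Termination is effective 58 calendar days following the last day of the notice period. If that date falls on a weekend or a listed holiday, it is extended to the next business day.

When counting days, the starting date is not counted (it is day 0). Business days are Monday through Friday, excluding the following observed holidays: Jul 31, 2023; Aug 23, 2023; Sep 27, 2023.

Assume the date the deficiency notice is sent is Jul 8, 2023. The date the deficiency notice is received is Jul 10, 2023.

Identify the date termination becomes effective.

Adding 10 calendar days to Jul 10, 2023 gives Jul 20, 2023, which is the last day of the acceptance period.
Adding 5 calendar days to Jul 20, 2023 gives Jul 25, 2023, which is the last day of the revision period.
The last day of the notice period: Jul 25, 2023 + 7 days = Aug 1, 2023.
The date termination becomes effective: Aug 1, 2023 + 58 days = Sep 28, 2023. Sep 28, 2023 is a Thursday and is not a listed holiday, so no roll-forward applies.

Sep 28, 2023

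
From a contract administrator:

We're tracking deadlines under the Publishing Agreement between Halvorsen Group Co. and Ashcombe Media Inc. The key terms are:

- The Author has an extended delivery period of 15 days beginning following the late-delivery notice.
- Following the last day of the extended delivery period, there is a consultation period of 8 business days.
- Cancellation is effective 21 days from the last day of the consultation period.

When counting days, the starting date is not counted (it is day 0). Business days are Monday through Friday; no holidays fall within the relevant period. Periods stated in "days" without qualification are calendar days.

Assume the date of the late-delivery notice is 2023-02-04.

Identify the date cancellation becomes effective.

2023-03-22

Adding 15 calendar days to 2023-02-04 gives 2023-02-19, which is the last day of the extended delivery period.
From Sunday, 2023-02-19, 8 business days (Feb 20, Feb 21, Feb 22, Feb 23, Feb 24, Feb 27, Feb 28, Mar 1, skipping weekends) brings us to Wednesday, 2023-03-01, which is the last day of the consultation period.
The date cancellation becomes effective: 2023-03-01 + 21 days = 2023-03-22.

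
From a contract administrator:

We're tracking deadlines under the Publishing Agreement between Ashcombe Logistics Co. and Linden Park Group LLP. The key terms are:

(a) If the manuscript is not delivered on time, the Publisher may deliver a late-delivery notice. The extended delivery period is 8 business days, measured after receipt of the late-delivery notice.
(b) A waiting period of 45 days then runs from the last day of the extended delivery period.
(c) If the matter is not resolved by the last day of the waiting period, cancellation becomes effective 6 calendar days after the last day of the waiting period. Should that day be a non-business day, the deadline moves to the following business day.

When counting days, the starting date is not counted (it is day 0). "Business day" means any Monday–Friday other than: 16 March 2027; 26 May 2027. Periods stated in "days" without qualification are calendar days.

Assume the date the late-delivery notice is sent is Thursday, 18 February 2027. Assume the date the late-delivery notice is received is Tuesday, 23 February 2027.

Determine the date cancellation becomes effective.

The last day of the extended delivery period: counting 8 business days from Tuesday, 23 February 2027 (Feb 24, Feb 25, Feb 26, Mar 1, Mar 2, Mar 3, Mar 4, Mar 5, skipping weekends) reaches Friday, 5 March 2027.
The last day of the waiting period: 5 March 2027 + 45 days = 19 April 2027.
Adding 6 calendar days to 19 April 2027 gives 25 April 2027, which is the date cancellation becomes effective. That falls on a Sunday, so it rolls to the next business day, Monday, 26 April 2027.

26 April 2027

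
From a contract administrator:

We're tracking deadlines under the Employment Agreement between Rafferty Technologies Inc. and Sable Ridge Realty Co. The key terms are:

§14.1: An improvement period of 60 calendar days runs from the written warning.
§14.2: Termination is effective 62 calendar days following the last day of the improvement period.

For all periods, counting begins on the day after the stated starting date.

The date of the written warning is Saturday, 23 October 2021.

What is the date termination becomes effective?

Adding 60 calendar days to 23 October 2021 gives 22 December 2021, which is the last day of the improvement period.
The date termination becomes effective: 22 December 2021 + 62 days = 22 February 2022.

22 February 2022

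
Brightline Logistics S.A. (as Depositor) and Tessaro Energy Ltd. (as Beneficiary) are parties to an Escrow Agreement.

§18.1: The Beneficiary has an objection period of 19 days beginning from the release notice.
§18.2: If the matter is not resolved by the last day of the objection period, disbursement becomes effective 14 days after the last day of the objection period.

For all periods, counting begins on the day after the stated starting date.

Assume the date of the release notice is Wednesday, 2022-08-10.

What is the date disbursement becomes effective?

The last day of the objection period: 2022-08-10 + 19 days = 2022-08-29.
Adding 14 calendar days to 2022-08-29 gives 2022-09-12, which is the date disbursement becomes effective.

2022-09-12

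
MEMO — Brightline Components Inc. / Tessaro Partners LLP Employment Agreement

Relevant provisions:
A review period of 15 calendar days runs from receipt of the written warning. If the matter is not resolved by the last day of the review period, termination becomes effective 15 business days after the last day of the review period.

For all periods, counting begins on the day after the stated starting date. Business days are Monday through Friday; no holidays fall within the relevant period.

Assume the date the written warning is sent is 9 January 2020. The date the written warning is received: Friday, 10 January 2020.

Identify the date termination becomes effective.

14 February 2020

The last day of the review period: 10 January 2020 + 15 days = 25 January 2020.
From Saturday, 25 January 2020, 15 business days (Jan 27, Jan 28, Jan 29, Jan 30, …, Feb 12, Feb 13, Feb 14, skipping weekends) brings us to Friday, 14 February 2020, which is the date termination becomes effective.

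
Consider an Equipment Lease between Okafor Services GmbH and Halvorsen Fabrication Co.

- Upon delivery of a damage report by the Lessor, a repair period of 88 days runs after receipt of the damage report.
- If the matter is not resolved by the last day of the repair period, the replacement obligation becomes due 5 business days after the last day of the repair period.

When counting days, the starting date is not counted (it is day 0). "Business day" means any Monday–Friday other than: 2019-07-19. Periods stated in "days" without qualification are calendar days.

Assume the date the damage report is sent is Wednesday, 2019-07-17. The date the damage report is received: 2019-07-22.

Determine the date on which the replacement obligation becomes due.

The last day of the repair period: 88 calendar days after 2019-07-22 is 2019-10-18.
From Friday, 2019-10-18, 5 business days (Oct 21, Oct 22, Oct 23, Oct 24, Oct 25, skipping weekends) brings us to Friday, 2019-10-25, which is the date on which the replacement obligation becomes due.

2019-10-25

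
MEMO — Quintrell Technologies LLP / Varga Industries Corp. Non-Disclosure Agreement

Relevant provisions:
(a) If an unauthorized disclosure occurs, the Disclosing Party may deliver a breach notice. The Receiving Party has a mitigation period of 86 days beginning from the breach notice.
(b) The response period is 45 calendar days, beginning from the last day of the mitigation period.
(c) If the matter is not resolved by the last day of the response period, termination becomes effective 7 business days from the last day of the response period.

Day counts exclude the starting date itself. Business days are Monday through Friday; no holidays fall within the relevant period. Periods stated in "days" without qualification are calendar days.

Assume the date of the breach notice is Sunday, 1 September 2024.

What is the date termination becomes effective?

21 January 2025

The last day of the mitigation period: 86 calendar days after 1 September 2024 is 26 November 2024.
The last day of the response period: 26 November 2024 + 45 days = 10 January 2025.
The date termination becomes effective: counting 7 business days from Friday, 10 January 2025 (Jan 13, Jan 14, Jan 15, Jan 16, Jan 17, Jan 20, Jan 21, skipping weekends) reaches Tuesday, 21 January 2025.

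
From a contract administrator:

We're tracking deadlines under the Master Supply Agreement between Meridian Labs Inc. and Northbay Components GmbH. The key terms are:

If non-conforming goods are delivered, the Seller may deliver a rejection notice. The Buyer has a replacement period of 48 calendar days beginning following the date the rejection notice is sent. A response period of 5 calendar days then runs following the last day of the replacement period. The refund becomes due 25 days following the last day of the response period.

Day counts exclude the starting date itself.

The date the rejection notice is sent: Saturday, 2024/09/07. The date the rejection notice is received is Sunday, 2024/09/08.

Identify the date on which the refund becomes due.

The last day of the replacement period: 2024/09/07 + 48 days = 2024/10/25.
Adding 5 calendar days to 2024/10/25 gives 2024/10/30, which is the last day of the response period.
Adding 25 calendar days to 2024/10/30 gives 2024/11/24, which is the date on which the refund becomes due.

2024/11/24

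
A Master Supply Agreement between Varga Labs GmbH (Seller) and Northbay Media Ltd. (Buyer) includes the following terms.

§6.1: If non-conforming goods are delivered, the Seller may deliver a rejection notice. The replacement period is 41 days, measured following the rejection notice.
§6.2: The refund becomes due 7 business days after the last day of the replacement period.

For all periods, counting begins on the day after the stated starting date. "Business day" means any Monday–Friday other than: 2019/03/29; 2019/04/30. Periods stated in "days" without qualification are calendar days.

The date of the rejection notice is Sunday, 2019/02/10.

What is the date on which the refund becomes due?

2019/04/03

The last day of the replacement period: 2019/02/10 + 41 days = 2019/03/23.
From Saturday, 2019/03/23, 7 business days (Mar 25, Mar 26, Mar 27, Mar 28, Apr 1, Apr 2, Apr 3, skipping weekends and the listed holiday on Mar 29) brings us to Wednesday, 2019/04/03, which is the date on which the refund becomes due.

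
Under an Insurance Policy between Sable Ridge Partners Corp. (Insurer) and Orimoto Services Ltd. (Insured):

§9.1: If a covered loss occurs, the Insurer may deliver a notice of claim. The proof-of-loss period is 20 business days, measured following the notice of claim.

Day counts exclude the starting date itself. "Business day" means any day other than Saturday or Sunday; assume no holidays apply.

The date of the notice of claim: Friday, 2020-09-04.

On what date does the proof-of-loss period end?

2020-10-02

The last day of the proof-of-loss period: 20 business days after Friday, 2020-09-04, skipping weekends — Sep 7, Sep 8, Sep 9, Sep 10, …, Sep 30, Oct 1, Oct 2 — lands on Friday, 2020-10-02.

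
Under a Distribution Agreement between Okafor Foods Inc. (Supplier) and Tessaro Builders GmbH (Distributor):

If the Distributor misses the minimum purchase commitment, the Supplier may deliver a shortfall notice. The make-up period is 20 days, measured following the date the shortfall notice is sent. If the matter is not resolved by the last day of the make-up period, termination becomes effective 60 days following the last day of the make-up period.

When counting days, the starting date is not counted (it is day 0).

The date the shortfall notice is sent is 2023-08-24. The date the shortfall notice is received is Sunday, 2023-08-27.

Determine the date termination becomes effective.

Adding 20 calendar days to 2023-08-24 gives 2023-09-13, which is the last day of the make-up period.
The date termination becomes effective: 2023-09-13 + 60 days = 2023-11-12.

2023-11-12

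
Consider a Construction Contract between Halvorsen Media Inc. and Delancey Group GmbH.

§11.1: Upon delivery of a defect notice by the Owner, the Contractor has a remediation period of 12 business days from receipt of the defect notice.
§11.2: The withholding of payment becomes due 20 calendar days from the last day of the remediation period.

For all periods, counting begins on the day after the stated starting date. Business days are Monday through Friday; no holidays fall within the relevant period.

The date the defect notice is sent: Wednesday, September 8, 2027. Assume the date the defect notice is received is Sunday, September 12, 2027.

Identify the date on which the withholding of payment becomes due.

From Sunday, September 12, 2027, 12 business days (Sep 13, Sep 14, Sep 15, Sep 16, …, Sep 24, Sep 27, Sep 28, skipping weekends) brings us to Tuesday, September 28, 2027, which is the last day of the remediation period.
The date on which the withholding of payment becomes due: September 28, 2027 + 20 days = October 18, 2027.

October 18, 2027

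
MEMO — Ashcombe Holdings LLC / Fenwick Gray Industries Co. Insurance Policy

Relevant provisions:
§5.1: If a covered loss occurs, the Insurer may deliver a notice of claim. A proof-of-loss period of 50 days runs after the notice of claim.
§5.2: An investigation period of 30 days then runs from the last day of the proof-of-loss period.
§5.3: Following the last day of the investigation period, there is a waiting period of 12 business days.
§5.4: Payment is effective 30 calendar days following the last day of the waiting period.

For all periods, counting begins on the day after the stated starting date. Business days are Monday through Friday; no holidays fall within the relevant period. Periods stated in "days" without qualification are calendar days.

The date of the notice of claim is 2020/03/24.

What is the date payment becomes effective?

Adding 50 calendar days to 2020/03/24 gives 2020/05/13, which is the last day of the proof-of-loss period.
Adding 30 calendar days to 2020/05/13 gives 2020/06/12, which is the last day of the investigation period.
The last day of the waiting period: 12 business days after Friday, 2020/06/12, skipping weekends — Jun 15, Jun 16, Jun 17, Jun 18, …, Jun 26, Jun 29, Jun 30 — lands on Tuesday, 2020/06/30.
Adding 30 calendar days to 2020/06/30 gives 2020/07/30, which is the date payment becomes effective.

2020/07/30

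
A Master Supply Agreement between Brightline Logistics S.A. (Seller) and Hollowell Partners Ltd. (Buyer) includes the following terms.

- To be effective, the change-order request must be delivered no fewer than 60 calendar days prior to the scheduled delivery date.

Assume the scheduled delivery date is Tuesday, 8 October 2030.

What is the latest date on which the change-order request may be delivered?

Counting back 60 calendar days from 8 October 2030 gives 9 August 2030.

9 August 2030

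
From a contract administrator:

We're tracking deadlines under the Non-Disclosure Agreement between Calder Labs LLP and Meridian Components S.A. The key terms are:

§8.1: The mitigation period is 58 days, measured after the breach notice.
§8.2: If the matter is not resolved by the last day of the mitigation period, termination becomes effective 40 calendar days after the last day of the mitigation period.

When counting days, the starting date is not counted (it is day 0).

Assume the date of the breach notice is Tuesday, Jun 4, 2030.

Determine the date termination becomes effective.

The last day of the mitigation period: 58 calendar days after Jun 4, 2030 is Aug 1, 2030.
The date termination becomes effective: Aug 1, 2030 + 40 days = Sep 10, 2030.

Sep 10, 2030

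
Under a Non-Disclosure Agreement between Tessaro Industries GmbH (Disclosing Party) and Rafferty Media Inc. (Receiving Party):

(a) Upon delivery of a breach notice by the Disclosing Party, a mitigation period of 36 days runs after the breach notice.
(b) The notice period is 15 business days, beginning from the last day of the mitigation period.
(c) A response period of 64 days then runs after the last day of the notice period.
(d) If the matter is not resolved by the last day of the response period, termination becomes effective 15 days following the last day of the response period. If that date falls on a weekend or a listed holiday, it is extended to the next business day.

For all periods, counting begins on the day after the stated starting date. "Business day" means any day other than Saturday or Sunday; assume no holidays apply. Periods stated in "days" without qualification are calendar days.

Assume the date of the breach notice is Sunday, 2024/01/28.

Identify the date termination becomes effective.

The last day of the mitigation period: 36 calendar days after 2024/01/28 is 2024/03/04.
The last day of the notice period: counting 15 business days from Monday, 2024/03/04 (Mar 5, Mar 6, Mar 7, Mar 8, …, Mar 21, Mar 22, Mar 25, skipping weekends) reaches Monday, 2024/03/25.
The last day of the response period: 2024/03/25 + 64 days = 2024/05/28.
Adding 15 calendar days to 2024/05/28 gives 2024/06/12, which is the date termination becomes effective. 2024/06/12 is a Wednesday, so no roll-forward applies.

2024/06/12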